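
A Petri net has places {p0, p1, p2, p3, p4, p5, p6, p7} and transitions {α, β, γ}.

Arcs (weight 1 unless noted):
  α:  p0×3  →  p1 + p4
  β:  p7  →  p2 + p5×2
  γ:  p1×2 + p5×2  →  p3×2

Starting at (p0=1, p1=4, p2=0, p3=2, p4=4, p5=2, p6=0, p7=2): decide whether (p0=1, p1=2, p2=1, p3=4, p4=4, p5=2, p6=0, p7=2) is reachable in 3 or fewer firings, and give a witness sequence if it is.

depth 0: 1 marking
depth 1: 3 markings reached so far
depth 2: 5 markings reached so far
depth 3: 7 markings reached so far
target is not among the 7 markings reachable within 3 steps

NO — not reachable within 3 firings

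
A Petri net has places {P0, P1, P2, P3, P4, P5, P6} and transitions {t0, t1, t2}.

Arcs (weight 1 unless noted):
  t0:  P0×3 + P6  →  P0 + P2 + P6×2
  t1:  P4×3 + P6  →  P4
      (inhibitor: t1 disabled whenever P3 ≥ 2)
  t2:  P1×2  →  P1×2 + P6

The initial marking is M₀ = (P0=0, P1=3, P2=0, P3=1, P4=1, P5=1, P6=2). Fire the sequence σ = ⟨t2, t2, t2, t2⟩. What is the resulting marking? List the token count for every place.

step 1: fire t2:  (P0=0, P1=3, P2=0, P3=1, P4=1, P5=1, P6=2) → (P0=0, P1=3, P2=0, P3=1, P4=1, P5=1, P6=3)
step 2: fire t2:  (P0=0, P1=3, P2=0, P3=1, P4=1, P5=1, P6=3) → (P0=0, P1=3, P2=0, P3=1, P4=1, P5=1, P6=4)
step 3: fire t2:  (P0=0, P1=3, P2=0, P3=1, P4=1, P5=1, P6=4) → (P0=0, P1=3, P2=0, P3=1, P4=1, P5=1, P6=5)
step 4: fire t2:  (P0=0, P1=3, P2=0, P3=1, P4=1, P5=1, P6=5) → (P0=0, P1=3, P2=0, P3=1, P4=1, P5=1, P6=6)

(P0=0, P1=3, P2=0, P3=1, P4=1, P5=1, P6=6)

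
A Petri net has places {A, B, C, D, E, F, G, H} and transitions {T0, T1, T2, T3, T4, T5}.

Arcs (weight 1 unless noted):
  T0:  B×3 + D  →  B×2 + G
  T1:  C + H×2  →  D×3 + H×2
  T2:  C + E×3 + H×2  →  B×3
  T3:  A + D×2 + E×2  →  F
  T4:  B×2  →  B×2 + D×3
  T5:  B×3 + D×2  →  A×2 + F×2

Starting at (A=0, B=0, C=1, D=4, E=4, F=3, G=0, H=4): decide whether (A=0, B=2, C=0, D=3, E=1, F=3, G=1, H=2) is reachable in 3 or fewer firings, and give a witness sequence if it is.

step 1: fire T2:  (A=0, B=0, C=1, D=4, E=4, F=3, G=0, H=4) → (A=0, B=3, C=0, D=4, E=1, F=3, G=0, H=2)
step 2: fire T0:  (A=0, B=3, C=0, D=4, E=1, F=3, G=0, H=2) → (A=0, B=2, C=0, D=3, E=1, F=3, G=1, H=2)

YES — reachable via ⟨T2, T0⟩ (2 firings)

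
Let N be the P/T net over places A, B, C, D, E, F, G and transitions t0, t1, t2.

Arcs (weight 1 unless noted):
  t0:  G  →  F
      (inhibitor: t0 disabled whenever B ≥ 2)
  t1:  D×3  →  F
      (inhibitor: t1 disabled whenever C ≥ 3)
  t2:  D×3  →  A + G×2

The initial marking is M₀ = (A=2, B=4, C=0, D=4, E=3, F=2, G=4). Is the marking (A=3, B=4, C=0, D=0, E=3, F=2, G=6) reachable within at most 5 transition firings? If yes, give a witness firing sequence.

depth 0: 1 marking
depth 1: 3 markings reached so far
depth 2: 3 markings reached so far
(frontier empty at depth 2; search complete)
target is not among the 3 markings reachable within 5 steps

NO — not reachable within 5 firings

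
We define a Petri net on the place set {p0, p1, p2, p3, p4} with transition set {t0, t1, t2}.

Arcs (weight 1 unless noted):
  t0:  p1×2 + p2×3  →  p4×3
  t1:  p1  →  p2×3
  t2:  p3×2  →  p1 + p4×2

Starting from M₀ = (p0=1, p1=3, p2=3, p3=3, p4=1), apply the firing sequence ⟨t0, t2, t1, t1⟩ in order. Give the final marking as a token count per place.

(p0=1, p1=0, p2=6, p3=1, p4=6)

step 1: fire t0:  (p0=1, p1=3, p2=3, p3=3, p4=1) → (p0=1, p1=1, p2=0, p3=3, p4=4)
step 2: fire t2:  (p0=1, p1=1, p2=0, p3=3, p4=4) → (p0=1, p1=2, p2=0, p3=1, p4=6)
step 3: fire t1:  (p0=1, p1=2, p2=0, p3=1, p4=6) → (p0=1, p1=1, p2=3, p3=1, p4=6)
step 4: fire t1:  (p0=1, p1=1, p2=3, p3=1, p4=6) → (p0=1, p1=0, p2=6, p3=1, p4=6)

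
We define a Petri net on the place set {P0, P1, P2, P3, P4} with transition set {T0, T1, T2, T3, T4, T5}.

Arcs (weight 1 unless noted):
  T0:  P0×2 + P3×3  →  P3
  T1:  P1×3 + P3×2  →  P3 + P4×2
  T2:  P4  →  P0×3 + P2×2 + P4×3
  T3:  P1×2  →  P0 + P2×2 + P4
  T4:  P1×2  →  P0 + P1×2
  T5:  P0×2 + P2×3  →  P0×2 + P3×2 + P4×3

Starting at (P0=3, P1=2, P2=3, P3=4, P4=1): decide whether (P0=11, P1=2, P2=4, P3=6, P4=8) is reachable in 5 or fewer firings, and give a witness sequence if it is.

YES — reachable via ⟨T2, T2, T4, T4, T5⟩ (5 firings)

step 1: fire T2:  (P0=3, P1=2, P2=3, P3=4, P4=1) → (P0=6, P1=2, P2=5, P3=4, P4=3)
step 2: fire T2:  (P0=6, P1=2, P2=5, P3=4, P4=3) → (P0=9, P1=2, P2=7, P3=4, P4=5)
step 3: fire T4:  (P0=9, P1=2, P2=7, P3=4, P4=5) → (P0=10, P1=2, P2=7, P3=4, P4=5)
step 4: fire T4:  (P0=10, P1=2, P2=7, P3=4, P4=5) → (P0=11, P1=2, P2=7, P3=4, P4=5)
step 5: fire T5:  (P0=11, P1=2, P2=7, P3=4, P4=5) → (P0=11, P1=2, P2=4, P3=6, P4=8)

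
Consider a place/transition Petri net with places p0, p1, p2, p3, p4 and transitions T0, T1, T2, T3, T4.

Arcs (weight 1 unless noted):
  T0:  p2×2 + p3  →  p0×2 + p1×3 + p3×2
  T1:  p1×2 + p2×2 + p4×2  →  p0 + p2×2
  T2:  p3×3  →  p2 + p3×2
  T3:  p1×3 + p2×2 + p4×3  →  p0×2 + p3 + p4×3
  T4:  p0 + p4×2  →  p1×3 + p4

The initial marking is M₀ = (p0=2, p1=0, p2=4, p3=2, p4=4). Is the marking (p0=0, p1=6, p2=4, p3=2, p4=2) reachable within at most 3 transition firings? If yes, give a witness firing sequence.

YES — reachable via ⟨T4, T4⟩ (2 firings)

step 1: fire T4:  (p0=2, p1=0, p2=4, p3=2, p4=4) → (p0=1, p1=3, p2=4, p3=2, p4=3)
step 2: fire T4:  (p0=1, p1=3, p2=4, p3=2, p4=3) → (p0=0, p1=6, p2=4, p3=2, p4=2)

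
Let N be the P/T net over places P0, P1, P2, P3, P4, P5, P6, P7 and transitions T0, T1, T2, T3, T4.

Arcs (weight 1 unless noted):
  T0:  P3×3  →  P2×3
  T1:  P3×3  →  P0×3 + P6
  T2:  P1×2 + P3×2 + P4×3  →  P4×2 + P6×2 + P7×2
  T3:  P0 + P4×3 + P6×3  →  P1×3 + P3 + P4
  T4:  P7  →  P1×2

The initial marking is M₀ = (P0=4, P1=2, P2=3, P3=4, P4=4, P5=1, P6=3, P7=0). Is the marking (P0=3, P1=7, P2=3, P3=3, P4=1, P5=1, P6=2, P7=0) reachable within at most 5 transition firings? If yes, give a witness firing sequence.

YES — reachable via ⟨T2, T3, T4, T4⟩ (4 firings)

step 1: fire T2:  (P0=4, P1=2, P2=3, P3=4, P4=4, P5=1, P6=3, P7=0) → (P0=4, P1=0, P2=3, P3=2, P4=3, P5=1, P6=5, P7=2)
step 2: fire T3:  (P0=4, P1=0, P2=3, P3=2, P4=3, P5=1, P6=5, P7=2) → (P0=3, P1=3, P2=3, P3=3, P4=1, P5=1, P6=2, P7=2)
step 3: fire T4:  (P0=3, P1=3, P2=3, P3=3, P4=1, P5=1, P6=2, P7=2) → (P0=3, P1=5, P2=3, P3=3, P4=1, P5=1, P6=2, P7=1)
step 4: fire T4:  (P0=3, P1=5, P2=3, P3=3, P4=1, P5=1, P6=2, P7=1) → (P0=3, P1=7, P2=3, P3=3, P4=1, P5=1, P6=2, P7=0)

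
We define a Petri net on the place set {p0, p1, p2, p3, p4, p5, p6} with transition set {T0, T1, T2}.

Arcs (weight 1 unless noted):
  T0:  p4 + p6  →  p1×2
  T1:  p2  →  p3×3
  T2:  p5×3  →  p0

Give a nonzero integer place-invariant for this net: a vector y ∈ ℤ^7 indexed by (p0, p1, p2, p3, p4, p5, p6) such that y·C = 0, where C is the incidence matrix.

Incidence matrix C (rows=places, cols=transitions):
       T0   T1   T2
   p0   0    0    1
   p1   2    0    0
   p2   0   -1    0
   p3   0    3    0
   p4  -1    0    0
   p5   0    0   -3
   p6  -1    0    0

Candidate y = [0, 0, 3, 1, 0, 0, 0]; check y·C column-wise:
  col T0: 0·2 + 3·0 + 1·0 + 0·-1 + 0·-1 = 0
  col T1: 3·-1 + 1·3 = 0
  col T2: 0·1 + 3·0 + 1·0 + 0·-3 = 0

y = (p0:0, p1:0, p2:3, p3:1, p4:0, p5:0, p6:0)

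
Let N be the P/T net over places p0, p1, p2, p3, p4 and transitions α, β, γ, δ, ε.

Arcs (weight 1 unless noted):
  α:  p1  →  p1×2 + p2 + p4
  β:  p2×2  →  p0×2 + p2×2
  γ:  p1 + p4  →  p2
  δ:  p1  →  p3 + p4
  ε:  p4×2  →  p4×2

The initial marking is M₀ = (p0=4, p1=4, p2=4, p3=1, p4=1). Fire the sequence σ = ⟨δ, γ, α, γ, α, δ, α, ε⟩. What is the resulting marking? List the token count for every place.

step 1: fire δ:  (p0=4, p1=4, p2=4, p3=1, p4=1) → (p0=4, p1=3, p2=4, p3=2, p4=2)
step 2: fire γ:  (p0=4, p1=3, p2=4, p3=2, p4=2) → (p0=4, p1=2, p2=5, p3=2, p4=1)
step 3: fire α:  (p0=4, p1=2, p2=5, p3=2, p4=1) → (p0=4, p1=3, p2=6, p3=2, p4=2)
step 4: fire γ:  (p0=4, p1=3, p2=6, p3=2, p4=2) → (p0=4, p1=2, p2=7, p3=2, p4=1)
step 5: fire α:  (p0=4, p1=2, p2=7, p3=2, p4=1) → (p0=4, p1=3, p2=8, p3=2, p4=2)
step 6: fire δ:  (p0=4, p1=3, p2=8, p3=2, p4=2) → (p0=4, p1=2, p2=8, p3=3, p4=3)
step 7: fire α:  (p0=4, p1=2, p2=8, p3=3, p4=3) → (p0=4, p1=3, p2=9, p3=3, p4=4)
step 8: fire ε:  (p0=4, p1=3, p2=9, p3=3, p4=4) → (p0=4, p1=3, p2=9, p3=3, p4=4)

(p0=4, p1=3, p2=9, p3=3, p4=4)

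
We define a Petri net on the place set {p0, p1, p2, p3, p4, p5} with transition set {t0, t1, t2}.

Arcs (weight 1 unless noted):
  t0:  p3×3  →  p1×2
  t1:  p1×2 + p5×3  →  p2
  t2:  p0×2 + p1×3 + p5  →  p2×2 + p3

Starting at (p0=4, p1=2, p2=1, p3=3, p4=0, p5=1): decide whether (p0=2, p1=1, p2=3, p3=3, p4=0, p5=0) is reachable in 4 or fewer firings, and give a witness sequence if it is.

NO — not reachable within 4 firings

depth 0: 1 marking
depth 1: 2 markings reached so far
depth 2: 3 markings reached so far
depth 3: 3 markings reached so far
(frontier empty at depth 3; search complete)
target is not among the 3 markings reachable within 4 steps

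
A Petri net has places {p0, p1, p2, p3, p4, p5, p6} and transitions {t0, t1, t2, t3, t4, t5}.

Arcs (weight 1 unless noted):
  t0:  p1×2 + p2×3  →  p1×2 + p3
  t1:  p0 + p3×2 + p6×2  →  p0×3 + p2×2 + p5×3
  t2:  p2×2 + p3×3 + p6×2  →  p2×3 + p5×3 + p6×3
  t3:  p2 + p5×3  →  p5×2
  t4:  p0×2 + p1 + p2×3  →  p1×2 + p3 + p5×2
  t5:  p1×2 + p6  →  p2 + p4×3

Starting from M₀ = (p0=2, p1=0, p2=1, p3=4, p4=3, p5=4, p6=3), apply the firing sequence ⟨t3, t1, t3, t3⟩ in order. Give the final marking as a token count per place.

step 1: fire t3:  (p0=2, p1=0, p2=1, p3=4, p4=3, p5=4, p6=3) → (p0=2, p1=0, p2=0, p3=4, p4=3, p5=3, p6=3)
step 2: fire t1:  (p0=2, p1=0, p2=0, p3=4, p4=3, p5=3, p6=3) → (p0=4, p1=0, p2=2, p3=2, p4=3, p5=6, p6=1)
step 3: fire t3:  (p0=4, p1=0, p2=2, p3=2, p4=3, p5=6, p6=1) → (p0=4, p1=0, p2=1, p3=2, p4=3, p5=5, p6=1)
step 4: fire t3:  (p0=4, p1=0, p2=1, p3=2, p4=3, p5=5, p6=1) → (p0=4, p1=0, p2=0, p3=2, p4=3, p5=4, p6=1)

(p0=4, p1=0, p2=0, p3=2, p4=3, p5=4, p6=1)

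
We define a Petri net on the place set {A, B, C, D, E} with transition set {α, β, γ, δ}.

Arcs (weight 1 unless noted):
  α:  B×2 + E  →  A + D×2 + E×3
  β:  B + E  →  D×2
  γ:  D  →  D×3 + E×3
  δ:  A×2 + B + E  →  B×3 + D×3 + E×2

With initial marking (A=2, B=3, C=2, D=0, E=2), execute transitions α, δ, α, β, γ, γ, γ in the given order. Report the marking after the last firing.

(A=2, B=0, C=2, D=15, E=15)

step 1: fire α:  (A=2, B=3, C=2, D=0, E=2) → (A=3, B=1, C=2, D=2, E=4)
step 2: fire δ:  (A=3, B=1, C=2, D=2, E=4) → (A=1, B=3, C=2, D=5, E=5)
step 3: fire α:  (A=1, B=3, C=2, D=5, E=5) → (A=2, B=1, C=2, D=7, E=7)
step 4: fire β:  (A=2, B=1, C=2, D=7, E=7) → (A=2, B=0, C=2, D=9, E=6)
step 5: fire γ:  (A=2, B=0, C=2, D=9, E=6) → (A=2, B=0, C=2, D=11, E=9)
step 6: fire γ:  (A=2, B=0, C=2, D=11, E=9) → (A=2, B=0, C=2, D=13, E=12)
step 7: fire γ:  (A=2, B=0, C=2, D=13, E=12) → (A=2, B=0, C=2, D=15, E=15)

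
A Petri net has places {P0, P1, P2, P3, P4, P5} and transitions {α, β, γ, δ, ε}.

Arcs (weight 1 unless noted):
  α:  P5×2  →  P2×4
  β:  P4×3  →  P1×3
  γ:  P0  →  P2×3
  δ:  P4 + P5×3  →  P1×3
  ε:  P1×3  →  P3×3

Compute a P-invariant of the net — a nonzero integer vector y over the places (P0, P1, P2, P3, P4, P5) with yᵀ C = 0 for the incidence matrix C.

Incidence matrix C (rows=places, cols=transitions):
        α    β    γ    δ    ε
   P0   0    0   -1    0    0
   P1   0    3    0    3   -3
   P2   4    0    3    0    0
   P3   0    0    0    0    3
   P4   0   -3    0   -1    0
   P5  -2    0    0   -3    0

Candidate y = [3, 3, 1, 3, 3, 2]; check y·C column-wise:
  col α: 3·0 + 3·0 + 1·4 + 3·0 + 3·0 + 2·-2 = 0
  col β: 3·0 + 3·3 + 1·0 + 3·0 + 3·-3 + 2·0 = 0
  col γ: 3·-1 + 3·0 + 1·3 + 3·0 + 3·0 + 2·0 = 0
  col δ: 3·0 + 3·3 + 1·0 + 3·0 + 3·-1 + 2·-3 = 0
  col ε: 3·0 + 3·-3 + 1·0 + 3·3 + 3·0 + 2·0 = 0

y = (P0:3, P1:3, P2:1, P3:3, P4:3, P5:2)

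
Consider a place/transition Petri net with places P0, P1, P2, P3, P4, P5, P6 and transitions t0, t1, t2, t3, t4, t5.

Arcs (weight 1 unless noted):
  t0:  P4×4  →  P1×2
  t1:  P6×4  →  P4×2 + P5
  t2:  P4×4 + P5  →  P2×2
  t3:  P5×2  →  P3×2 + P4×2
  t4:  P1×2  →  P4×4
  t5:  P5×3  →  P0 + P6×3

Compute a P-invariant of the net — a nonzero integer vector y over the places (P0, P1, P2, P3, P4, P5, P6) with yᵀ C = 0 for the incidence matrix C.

Incidence matrix C (rows=places, cols=transitions):
       t0   t1   t2   t3   t4   t5
   P0   0    0    0    0    0    1
   P1   2    0    0    0   -2    0
   P2   0    0    2    0    0    0
   P3   0    0    0    2    0    0
   P4  -4    2   -4    2    4    0
   P5   0    1   -1   -2    0   -3
   P6   0   -4    0    0    0    3

Candidate y = [6, -2, -1, 3, -1, 2, 0]; check y·C column-wise:
  col t0: 6·0 + -2·2 + -1·0 + 3·0 + -1·-4 + 2·0 = 0
  col t1: 6·0 + -2·0 + -1·0 + 3·0 + -1·2 + 2·1 + 0·-4 = 0
  col t2: 6·0 + -2·0 + -1·2 + 3·0 + -1·-4 + 2·-1 = 0
  col t3: 6·0 + -2·0 + -1·0 + 3·2 + -1·2 + 2·-2 = 0
  col t4: 6·0 + -2·-2 + -1·0 + 3·0 + -1·4 + 2·0 = 0
  col t5: 6·1 + -2·0 + -1·0 + 3·0 + -1·0 + 2·-3 + 0·3 = 0

y = (P0:6, P1:-2, P2:-1, P3:3, P4:-1, P5:2, P6:0)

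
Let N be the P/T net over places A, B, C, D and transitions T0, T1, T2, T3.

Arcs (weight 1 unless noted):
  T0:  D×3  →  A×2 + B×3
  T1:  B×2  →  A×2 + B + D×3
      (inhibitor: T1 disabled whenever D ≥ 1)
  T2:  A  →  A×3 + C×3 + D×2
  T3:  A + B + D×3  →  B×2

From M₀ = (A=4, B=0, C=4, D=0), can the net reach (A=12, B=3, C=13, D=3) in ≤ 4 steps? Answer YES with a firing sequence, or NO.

step 1: fire T2:  (A=4, B=0, C=4, D=0) → (A=6, B=0, C=7, D=2)
step 2: fire T2:  (A=6, B=0, C=7, D=2) → (A=8, B=0, C=10, D=4)
step 3: fire T0:  (A=8, B=0, C=10, D=4) → (A=10, B=3, C=10, D=1)
step 4: fire T2:  (A=10, B=3, C=10, D=1) → (A=12, B=3, C=13, D=3)

YES — reachable via ⟨T2, T2, T0, T2⟩ (4 firings)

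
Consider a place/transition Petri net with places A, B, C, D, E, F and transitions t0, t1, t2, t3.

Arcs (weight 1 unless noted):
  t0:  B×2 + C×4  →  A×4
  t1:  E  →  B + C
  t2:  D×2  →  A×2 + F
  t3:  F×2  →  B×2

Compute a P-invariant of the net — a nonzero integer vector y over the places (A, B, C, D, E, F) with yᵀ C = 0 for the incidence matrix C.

Incidence matrix C (rows=places, cols=transitions):
       t0   t1   t2   t3
    A   4    0    2    0
    B  -2    1    0    2
    C  -4    1    0    0
    D   0    0   -2    0
    E   0   -1    0    0
    F   0    0    1   -2

Candidate y = [1, 0, 1, 1, 1, 0]; check y·C column-wise:
  col t0: 1·4 + 0·-2 + 1·-4 + 1·0 + 1·0 = 0
  col t1: 1·0 + 0·1 + 1·1 + 1·0 + 1·-1 = 0
  col t2: 1·2 + 1·0 + 1·-2 + 1·0 + 0·1 = 0
  col t3: 1·0 + 0·2 + 1·0 + 1·0 + 1·0 + 0·-2 = 0

y = (A:1, B:0, C:1, D:1, E:1, F:0)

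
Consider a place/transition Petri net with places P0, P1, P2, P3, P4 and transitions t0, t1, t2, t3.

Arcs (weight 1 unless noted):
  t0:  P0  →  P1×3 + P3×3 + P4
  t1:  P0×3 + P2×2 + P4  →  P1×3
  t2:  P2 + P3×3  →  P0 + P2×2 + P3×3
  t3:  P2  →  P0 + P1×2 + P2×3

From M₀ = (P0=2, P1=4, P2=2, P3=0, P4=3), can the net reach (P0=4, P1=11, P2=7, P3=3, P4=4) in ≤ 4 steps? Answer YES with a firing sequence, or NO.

YES — reachable via ⟨t0, t2, t3, t3⟩ (4 firings)

step 1: fire t0:  (P0=2, P1=4, P2=2, P3=0, P4=3) → (P0=1, P1=7, P2=2, P3=3, P4=4)
step 2: fire t2:  (P0=1, P1=7, P2=2, P3=3, P4=4) → (P0=2, P1=7, P2=3, P3=3, P4=4)
step 3: fire t3:  (P0=2, P1=7, P2=3, P3=3, P4=4) → (P0=3, P1=9, P2=5, P3=3, P4=4)
step 4: fire t3:  (P0=3, P1=9, P2=5, P3=3, P4=4) → (P0=4, P1=11, P2=7, P3=3, P4=4)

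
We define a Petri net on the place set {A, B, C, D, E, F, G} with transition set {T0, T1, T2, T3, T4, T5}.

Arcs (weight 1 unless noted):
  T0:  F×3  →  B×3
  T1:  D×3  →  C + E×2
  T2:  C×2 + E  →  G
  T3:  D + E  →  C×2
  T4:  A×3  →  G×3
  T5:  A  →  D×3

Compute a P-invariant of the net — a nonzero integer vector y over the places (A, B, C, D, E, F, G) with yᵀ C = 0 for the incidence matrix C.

Incidence matrix C (rows=places, cols=transitions):
       T0   T1   T2   T3   T4   T5
    A   0    0    0    0   -3   -1
    B   3    0    0    0    0    0
    C   0    1   -2    2    0    0
    D   0   -3    0   -1    0    3
    E   0    2   -1   -1    0    0
    F  -3    0    0    0    0    0
    G   0    0    1    0    3    0

Candidate y = [0, 1, 0, 0, 0, 1, 0]; check y·C column-wise:
  col T0: 1·3 + 1·-3 = 0
  col T1: 1·0 + 0·1 + 0·-3 + 0·2 + 1·0 = 0
  col T2: 1·0 + 0·-2 + 0·-1 + 1·0 + 0·1 = 0
  col T3: 1·0 + 0·2 + 0·-1 + 0·-1 + 1·0 = 0
  col T4: 0·-3 + 1·0 + 1·0 + 0·3 = 0
  col T5: 0·-1 + 1·0 + 0·3 + 1·0 = 0

y = (A:0, B:1, C:0, D:0, E:0, F:1, G:0)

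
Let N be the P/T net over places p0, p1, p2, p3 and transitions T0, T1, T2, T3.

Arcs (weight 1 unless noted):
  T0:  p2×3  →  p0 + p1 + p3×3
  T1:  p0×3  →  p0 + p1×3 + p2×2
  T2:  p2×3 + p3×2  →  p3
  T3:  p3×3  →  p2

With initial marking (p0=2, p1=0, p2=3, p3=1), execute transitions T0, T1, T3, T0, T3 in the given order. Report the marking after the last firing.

(p0=2, p1=5, p2=1, p3=1)

step 1: fire T0:  (p0=2, p1=0, p2=3, p3=1) → (p0=3, p1=1, p2=0, p3=4)
step 2: fire T1:  (p0=3, p1=1, p2=0, p3=4) → (p0=1, p1=4, p2=2, p3=4)
step 3: fire T3:  (p0=1, p1=4, p2=2, p3=4) → (p0=1, p1=4, p2=3, p3=1)
step 4: fire T0:  (p0=1, p1=4, p2=3, p3=1) → (p0=2, p1=5, p2=0, p3=4)
step 5: fire T3:  (p0=2, p1=5, p2=0, p3=4) → (p0=2, p1=5, p2=1, p3=1)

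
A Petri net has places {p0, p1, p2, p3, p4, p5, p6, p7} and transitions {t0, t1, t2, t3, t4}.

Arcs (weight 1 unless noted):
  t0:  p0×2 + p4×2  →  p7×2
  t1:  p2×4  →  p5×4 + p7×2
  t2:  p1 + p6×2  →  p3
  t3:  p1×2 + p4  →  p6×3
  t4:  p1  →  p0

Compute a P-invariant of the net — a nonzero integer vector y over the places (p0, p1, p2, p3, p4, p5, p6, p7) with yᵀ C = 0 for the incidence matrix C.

y = (p0:0, p1:0, p2:1, p3:0, p4:0, p5:1, p6:0, p7:0)

Incidence matrix C (rows=places, cols=transitions):
       t0   t1   t2   t3   t4
   p0  -2    0    0    0    1
   p1   0    0   -1   -2   -1
   p2   0   -4    0    0    0
   p3   0    0    1    0    0
   p4  -2    0    0   -1    0
   p5   0    4    0    0    0
   p6   0    0   -2    3    0
   p7   2    2    0    0    0

Candidate y = [0, 0, 1, 0, 0, 1, 0, 0]; check y·C column-wise:
  col t0: 0·-2 + 1·0 + 0·-2 + 1·0 + 0·2 = 0
  col t1: 1·-4 + 1·4 + 0·2 = 0
  col t2: 0·-1 + 1·0 + 0·1 + 1·0 + 0·-2 = 0
  col t3: 0·-2 + 1·0 + 0·-1 + 1·0 + 0·3 = 0
  col t4: 0·1 + 0·-1 + 1·0 + 1·0 = 0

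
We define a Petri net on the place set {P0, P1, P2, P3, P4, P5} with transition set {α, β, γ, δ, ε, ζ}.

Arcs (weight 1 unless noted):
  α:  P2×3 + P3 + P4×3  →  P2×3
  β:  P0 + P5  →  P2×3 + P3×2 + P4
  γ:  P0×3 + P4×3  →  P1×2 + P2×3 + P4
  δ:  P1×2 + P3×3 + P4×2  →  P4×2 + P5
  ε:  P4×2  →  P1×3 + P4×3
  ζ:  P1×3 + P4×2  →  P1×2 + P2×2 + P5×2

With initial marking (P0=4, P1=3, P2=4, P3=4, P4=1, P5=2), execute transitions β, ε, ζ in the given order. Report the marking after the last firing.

(P0=3, P1=5, P2=9, P3=6, P4=1, P5=3)

step 1: fire β:  (P0=4, P1=3, P2=4, P3=4, P4=1, P5=2) → (P0=3, P1=3, P2=7, P3=6, P4=2, P5=1)
step 2: fire ε:  (P0=3, P1=3, P2=7, P3=6, P4=2, P5=1) → (P0=3, P1=6, P2=7, P3=6, P4=3, P5=1)
step 3: fire ζ:  (P0=3, P1=6, P2=7, P3=6, P4=3, P5=1) → (P0=3, P1=5, P2=9, P3=6, P4=1, P5=3)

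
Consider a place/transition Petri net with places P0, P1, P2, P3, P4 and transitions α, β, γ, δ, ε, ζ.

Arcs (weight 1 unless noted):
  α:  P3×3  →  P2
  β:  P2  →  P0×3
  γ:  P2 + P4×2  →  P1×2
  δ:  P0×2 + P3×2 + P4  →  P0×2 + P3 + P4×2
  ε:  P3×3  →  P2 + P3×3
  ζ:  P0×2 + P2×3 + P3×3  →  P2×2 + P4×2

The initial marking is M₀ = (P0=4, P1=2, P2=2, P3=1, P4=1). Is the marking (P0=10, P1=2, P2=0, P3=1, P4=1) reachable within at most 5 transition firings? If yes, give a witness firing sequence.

YES — reachable via ⟨β, β⟩ (2 firings)

step 1: fire β:  (P0=4, P1=2, P2=2, P3=1, P4=1) → (P0=7, P1=2, P2=1, P3=1, P4=1)
step 2: fire β:  (P0=7, P1=2, P2=1, P3=1, P4=1) → (P0=10, P1=2, P2=0, P3=1, P4=1)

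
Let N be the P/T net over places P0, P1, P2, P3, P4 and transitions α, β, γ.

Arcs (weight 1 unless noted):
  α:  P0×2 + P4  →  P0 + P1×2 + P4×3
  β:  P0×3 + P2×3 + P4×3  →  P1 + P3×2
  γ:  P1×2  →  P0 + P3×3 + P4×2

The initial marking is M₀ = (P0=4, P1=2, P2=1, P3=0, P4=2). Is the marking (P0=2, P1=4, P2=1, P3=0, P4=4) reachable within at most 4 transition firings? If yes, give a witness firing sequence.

depth 0: 1 marking
depth 1: 3 markings reached so far
depth 2: 5 markings reached so far
depth 3: 8 markings reached so far
depth 4: 10 markings reached so far
target is not among the 10 markings reachable within 4 steps

NO — not reachable within 4 firings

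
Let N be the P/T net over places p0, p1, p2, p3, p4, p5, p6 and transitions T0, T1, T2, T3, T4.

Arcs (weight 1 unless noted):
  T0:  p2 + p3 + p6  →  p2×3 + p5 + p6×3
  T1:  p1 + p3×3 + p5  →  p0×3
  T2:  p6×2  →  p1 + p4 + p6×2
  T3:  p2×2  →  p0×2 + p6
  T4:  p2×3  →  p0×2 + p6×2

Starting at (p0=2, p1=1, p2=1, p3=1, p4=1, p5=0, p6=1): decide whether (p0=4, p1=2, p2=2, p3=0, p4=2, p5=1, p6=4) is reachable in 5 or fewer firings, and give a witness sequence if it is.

NO — not reachable within 5 firings

depth 0: 1 marking
depth 1: 2 markings reached so far
depth 2: 5 markings reached so far
depth 3: 8 markings reached so far
depth 4: 11 markings reached so far
depth 5: 14 markings reached so far
target is not among the 14 markings reachable within 5 steps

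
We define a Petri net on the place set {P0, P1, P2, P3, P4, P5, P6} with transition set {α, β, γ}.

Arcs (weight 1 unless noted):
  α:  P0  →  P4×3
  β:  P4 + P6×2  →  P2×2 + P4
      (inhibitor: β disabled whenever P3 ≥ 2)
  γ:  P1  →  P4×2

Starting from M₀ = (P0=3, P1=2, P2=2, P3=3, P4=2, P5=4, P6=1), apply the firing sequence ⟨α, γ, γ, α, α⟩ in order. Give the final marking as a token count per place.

(P0=0, P1=0, P2=2, P3=3, P4=15, P5=4, P6=1)

step 1: fire α:  (P0=3, P1=2, P2=2, P3=3, P4=2, P5=4, P6=1) → (P0=2, P1=2, P2=2, P3=3, P4=5, P5=4, P6=1)
step 2: fire γ:  (P0=2, P1=2, P2=2, P3=3, P4=5, P5=4, P6=1) → (P0=2, P1=1, P2=2, P3=3, P4=7, P5=4, P6=1)
step 3: fire γ:  (P0=2, P1=1, P2=2, P3=3, P4=7, P5=4, P6=1) → (P0=2, P1=0, P2=2, P3=3, P4=9, P5=4, P6=1)
step 4: fire α:  (P0=2, P1=0, P2=2, P3=3, P4=9, P5=4, P6=1) → (P0=1, P1=0, P2=2, P3=3, P4=12, P5=4, P6=1)
step 5: fire α:  (P0=1, P1=0, P2=2, P3=3, P4=12, P5=4, P6=1) → (P0=0, P1=0, P2=2, P3=3, P4=15, P5=4, P6=1)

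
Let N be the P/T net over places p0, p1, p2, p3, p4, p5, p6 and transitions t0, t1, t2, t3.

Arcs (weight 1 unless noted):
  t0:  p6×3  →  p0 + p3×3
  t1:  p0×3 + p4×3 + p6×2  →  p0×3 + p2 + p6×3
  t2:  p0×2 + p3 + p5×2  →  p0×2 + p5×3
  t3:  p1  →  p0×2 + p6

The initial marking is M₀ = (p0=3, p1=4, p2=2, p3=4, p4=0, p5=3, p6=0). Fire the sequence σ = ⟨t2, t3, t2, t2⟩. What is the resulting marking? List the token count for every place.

step 1: fire t2:  (p0=3, p1=4, p2=2, p3=4, p4=0, p5=3, p6=0) → (p0=3, p1=4, p2=2, p3=3, p4=0, p5=4, p6=0)
step 2: fire t3:  (p0=3, p1=4, p2=2, p3=3, p4=0, p5=4, p6=0) → (p0=5, p1=3, p2=2, p3=3, p4=0, p5=4, p6=1)
step 3: fire t2:  (p0=5, p1=3, p2=2, p3=3, p4=0, p5=4, p6=1) → (p0=5, p1=3, p2=2, p3=2, p4=0, p5=5, p6=1)
step 4: fire t2:  (p0=5, p1=3, p2=2, p3=2, p4=0, p5=5, p6=1) → (p0=5, p1=3, p2=2, p3=1, p4=0, p5=6, p6=1)

(p0=5, p1=3, p2=2, p3=1, p4=0, p5=6, p6=1)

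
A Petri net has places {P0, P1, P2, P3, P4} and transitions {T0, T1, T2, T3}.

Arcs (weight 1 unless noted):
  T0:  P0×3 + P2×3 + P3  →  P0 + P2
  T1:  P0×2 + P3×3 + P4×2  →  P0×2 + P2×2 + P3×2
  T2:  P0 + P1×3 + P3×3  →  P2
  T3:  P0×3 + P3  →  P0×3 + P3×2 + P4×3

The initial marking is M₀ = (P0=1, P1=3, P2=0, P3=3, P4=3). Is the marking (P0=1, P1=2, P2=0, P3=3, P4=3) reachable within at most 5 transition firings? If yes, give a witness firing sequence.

NO — not reachable within 5 firings

depth 0: 1 marking
depth 1: 2 markings reached so far
depth 2: 2 markings reached so far
(frontier empty at depth 2; search complete)
target is not among the 2 markings reachable within 5 steps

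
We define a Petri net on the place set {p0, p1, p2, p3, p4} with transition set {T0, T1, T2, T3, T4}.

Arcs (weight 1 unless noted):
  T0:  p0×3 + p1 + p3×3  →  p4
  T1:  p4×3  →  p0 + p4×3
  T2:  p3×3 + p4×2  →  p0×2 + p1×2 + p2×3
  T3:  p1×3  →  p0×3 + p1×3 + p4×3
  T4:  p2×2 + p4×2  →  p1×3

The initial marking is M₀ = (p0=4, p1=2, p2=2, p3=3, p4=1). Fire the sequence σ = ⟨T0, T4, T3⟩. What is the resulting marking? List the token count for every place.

step 1: fire T0:  (p0=4, p1=2, p2=2, p3=3, p4=1) → (p0=1, p1=1, p2=2, p3=0, p4=2)
step 2: fire T4:  (p0=1, p1=1, p2=2, p3=0, p4=2) → (p0=1, p1=4, p2=0, p3=0, p4=0)
step 3: fire T3:  (p0=1, p1=4, p2=0, p3=0, p4=0) → (p0=4, p1=4, p2=0, p3=0, p4=3)

(p0=4, p1=4, p2=0, p3=0, p4=3)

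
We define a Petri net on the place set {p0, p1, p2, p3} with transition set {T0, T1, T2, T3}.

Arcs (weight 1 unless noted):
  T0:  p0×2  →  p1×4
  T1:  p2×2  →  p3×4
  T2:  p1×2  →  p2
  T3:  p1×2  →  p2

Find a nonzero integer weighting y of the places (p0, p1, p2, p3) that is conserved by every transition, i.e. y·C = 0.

y = (p0:2, p1:1, p2:2, p3:1)

Incidence matrix C (rows=places, cols=transitions):
       T0   T1   T2   T3
   p0  -2    0    0    0
   p1   4    0   -2   -2
   p2   0   -2    1    1
   p3   0    4    0    0

Candidate y = [2, 1, 2, 1]; check y·C column-wise:
  col T0: 2·-2 + 1·4 + 2·0 + 1·0 = 0
  col T1: 2·0 + 1·0 + 2·-2 + 1·4 = 0
  col T2: 2·0 + 1·-2 + 2·1 + 1·0 = 0
  col T3: 2·0 + 1·-2 + 2·1 + 1·0 = 0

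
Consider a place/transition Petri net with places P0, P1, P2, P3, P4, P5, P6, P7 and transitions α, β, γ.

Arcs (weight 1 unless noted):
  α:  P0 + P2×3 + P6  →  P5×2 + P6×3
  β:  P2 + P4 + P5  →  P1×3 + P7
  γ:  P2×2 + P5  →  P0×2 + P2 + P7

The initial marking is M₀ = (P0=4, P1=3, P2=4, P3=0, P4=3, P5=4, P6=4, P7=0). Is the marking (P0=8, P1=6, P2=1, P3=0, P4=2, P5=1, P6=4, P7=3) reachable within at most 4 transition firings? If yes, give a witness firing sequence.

YES — reachable via ⟨β, γ, γ⟩ (3 firings)

step 1: fire β:  (P0=4, P1=3, P2=4, P3=0, P4=3, P5=4, P6=4, P7=0) → (P0=4, P1=6, P2=3, P3=0, P4=2, P5=3, P6=4, P7=1)
step 2: fire γ:  (P0=4, P1=6, P2=3, P3=0, P4=2, P5=3, P6=4, P7=1) → (P0=6, P1=6, P2=2, P3=0, P4=2, P5=2, P6=4, P7=2)
step 3: fire γ:  (P0=6, P1=6, P2=2, P3=0, P4=2, P5=2, P6=4, P7=2) → (P0=8, P1=6, P2=1, P3=0, P4=2, P5=1, P6=4, P7=3)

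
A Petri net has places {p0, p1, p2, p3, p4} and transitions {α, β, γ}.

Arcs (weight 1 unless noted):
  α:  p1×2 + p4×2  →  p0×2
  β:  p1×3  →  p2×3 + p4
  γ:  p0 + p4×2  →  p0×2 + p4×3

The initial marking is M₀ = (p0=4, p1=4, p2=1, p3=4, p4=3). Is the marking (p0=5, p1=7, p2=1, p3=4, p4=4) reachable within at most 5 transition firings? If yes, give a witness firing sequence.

depth 0: 1 marking
depth 1: 4 markings reached so far
depth 2: 7 markings reached so far
depth 3: 11 markings reached so far
depth 4: 15 markings reached so far
depth 5: 19 markings reached so far
target is not among the 19 markings reachable within 5 steps

NO — not reachable within 5 firings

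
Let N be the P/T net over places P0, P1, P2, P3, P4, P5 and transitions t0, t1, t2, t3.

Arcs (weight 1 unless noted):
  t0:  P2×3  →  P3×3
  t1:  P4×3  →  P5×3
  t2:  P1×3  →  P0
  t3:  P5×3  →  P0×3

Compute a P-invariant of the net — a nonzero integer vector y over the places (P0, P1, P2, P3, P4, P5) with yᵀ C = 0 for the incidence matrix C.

Incidence matrix C (rows=places, cols=transitions):
       t0   t1   t2   t3
   P0   0    0    1    3
   P1   0    0   -3    0
   P2  -3    0    0    0
   P3   3    0    0    0
   P4   0   -3    0    0
   P5   0    3    0   -3

Candidate y = [0, 0, 1, 1, 0, 0]; check y·C column-wise:
  col t0: 1·-3 + 1·3 = 0
  col t1: 1·0 + 1·0 + 0·-3 + 0·3 = 0
  col t2: 0·1 + 0·-3 + 1·0 + 1·0 = 0
  col t3: 0·3 + 1·0 + 1·0 + 0·-3 = 0

y = (P0:0, P1:0, P2:1, P3:1, P4:0, P5:0)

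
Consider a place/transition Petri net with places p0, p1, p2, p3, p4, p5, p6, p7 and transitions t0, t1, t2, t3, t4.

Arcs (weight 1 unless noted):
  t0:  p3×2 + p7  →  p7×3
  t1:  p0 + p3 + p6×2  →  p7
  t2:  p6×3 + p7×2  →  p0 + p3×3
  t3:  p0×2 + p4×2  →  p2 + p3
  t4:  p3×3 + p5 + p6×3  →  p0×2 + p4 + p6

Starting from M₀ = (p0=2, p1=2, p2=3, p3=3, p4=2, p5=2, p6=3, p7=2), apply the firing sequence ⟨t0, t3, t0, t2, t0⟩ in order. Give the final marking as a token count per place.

(p0=1, p1=2, p2=4, p3=1, p4=0, p5=2, p6=0, p7=6)

step 1: fire t0:  (p0=2, p1=2, p2=3, p3=3, p4=2, p5=2, p6=3, p7=2) → (p0=2, p1=2, p2=3, p3=1, p4=2, p5=2, p6=3, p7=4)
step 2: fire t3:  (p0=2, p1=2, p2=3, p3=1, p4=2, p5=2, p6=3, p7=4) → (p0=0, p1=2, p2=4, p3=2, p4=0, p5=2, p6=3, p7=4)
step 3: fire t0:  (p0=0, p1=2, p2=4, p3=2, p4=0, p5=2, p6=3, p7=4) → (p0=0, p1=2, p2=4, p3=0, p4=0, p5=2, p6=3, p7=6)
step 4: fire t2:  (p0=0, p1=2, p2=4, p3=0, p4=0, p5=2, p6=3, p7=6) → (p0=1, p1=2, p2=4, p3=3, p4=0, p5=2, p6=0, p7=4)
step 5: fire t0:  (p0=1, p1=2, p2=4, p3=3, p4=0, p5=2, p6=0, p7=4) → (p0=1, p1=2, p2=4, p3=1, p4=0, p5=2, p6=0, p7=6)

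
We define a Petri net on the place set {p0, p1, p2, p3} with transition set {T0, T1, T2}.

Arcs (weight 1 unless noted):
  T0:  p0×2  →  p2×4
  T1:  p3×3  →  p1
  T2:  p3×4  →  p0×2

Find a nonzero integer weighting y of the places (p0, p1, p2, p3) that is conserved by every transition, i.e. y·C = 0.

Incidence matrix C (rows=places, cols=transitions):
       T0   T1   T2
   p0  -2    0    2
   p1   0    1    0
   p2   4    0    0
   p3   0   -3   -4

Candidate y = [2, 3, 1, 1]; check y·C column-wise:
  col T0: 2·-2 + 3·0 + 1·4 + 1·0 = 0
  col T1: 2·0 + 3·1 + 1·0 + 1·-3 = 0
  col T2: 2·2 + 3·0 + 1·0 + 1·-4 = 0

y = (p0:2, p1:3, p2:1, p3:1)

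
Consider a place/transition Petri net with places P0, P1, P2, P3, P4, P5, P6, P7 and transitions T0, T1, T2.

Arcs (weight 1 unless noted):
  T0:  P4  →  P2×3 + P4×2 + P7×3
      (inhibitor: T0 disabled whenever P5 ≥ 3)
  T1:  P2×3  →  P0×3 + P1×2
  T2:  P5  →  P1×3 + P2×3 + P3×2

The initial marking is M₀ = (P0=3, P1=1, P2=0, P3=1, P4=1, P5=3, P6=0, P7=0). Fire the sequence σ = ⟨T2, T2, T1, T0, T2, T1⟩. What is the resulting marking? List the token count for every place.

(P0=9, P1=14, P2=6, P3=7, P4=2, P5=0, P6=0, P7=3)

step 1: fire T2:  (P0=3, P1=1, P2=0, P3=1, P4=1, P5=3, P6=0, P7=0) → (P0=3, P1=4, P2=3, P3=3, P4=1, P5=2, P6=0, P7=0)
step 2: fire T2:  (P0=3, P1=4, P2=3, P3=3, P4=1, P5=2, P6=0, P7=0) → (P0=3, P1=7, P2=6, P3=5, P4=1, P5=1, P6=0, P7=0)
step 3: fire T1:  (P0=3, P1=7, P2=6, P3=5, P4=1, P5=1, P6=0, P7=0) → (P0=6, P1=9, P2=3, P3=5, P4=1, P5=1, P6=0, P7=0)
step 4: fire T0:  (P0=6, P1=9, P2=3, P3=5, P4=1, P5=1, P6=0, P7=0) → (P0=6, P1=9, P2=6, P3=5, P4=2, P5=1, P6=0, P7=3)
step 5: fire T2:  (P0=6, P1=9, P2=6, P3=5, P4=2, P5=1, P6=0, P7=3) → (P0=6, P1=12, P2=9, P3=7, P4=2, P5=0, P6=0, P7=3)
step 6: fire T1:  (P0=6, P1=12, P2=9, P3=7, P4=2, P5=0, P6=0, P7=3) → (P0=9, P1=14, P2=6, P3=7, P4=2, P5=0, P6=0, P7=3)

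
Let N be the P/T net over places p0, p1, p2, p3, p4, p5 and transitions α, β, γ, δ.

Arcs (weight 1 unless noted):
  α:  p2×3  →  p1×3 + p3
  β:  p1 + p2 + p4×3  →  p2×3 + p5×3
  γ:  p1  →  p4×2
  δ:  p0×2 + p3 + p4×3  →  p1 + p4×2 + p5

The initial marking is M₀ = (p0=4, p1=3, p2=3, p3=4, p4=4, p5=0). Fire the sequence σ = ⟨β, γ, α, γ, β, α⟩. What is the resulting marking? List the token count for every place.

(p0=4, p1=5, p2=1, p3=6, p4=2, p5=6)

step 1: fire β:  (p0=4, p1=3, p2=3, p3=4, p4=4, p5=0) → (p0=4, p1=2, p2=5, p3=4, p4=1, p5=3)
step 2: fire γ:  (p0=4, p1=2, p2=5, p3=4, p4=1, p5=3) → (p0=4, p1=1, p2=5, p3=4, p4=3, p5=3)
step 3: fire α:  (p0=4, p1=1, p2=5, p3=4, p4=3, p5=3) → (p0=4, p1=4, p2=2, p3=5, p4=3, p5=3)
step 4: fire γ:  (p0=4, p1=4, p2=2, p3=5, p4=3, p5=3) → (p0=4, p1=3, p2=2, p3=5, p4=5, p5=3)
step 5: fire β:  (p0=4, p1=3, p2=2, p3=5, p4=5, p5=3) → (p0=4, p1=2, p2=4, p3=5, p4=2, p5=6)
step 6: fire α:  (p0=4, p1=2, p2=4, p3=5, p4=2, p5=6) → (p0=4, p1=5, p2=1, p3=6, p4=2, p5=6)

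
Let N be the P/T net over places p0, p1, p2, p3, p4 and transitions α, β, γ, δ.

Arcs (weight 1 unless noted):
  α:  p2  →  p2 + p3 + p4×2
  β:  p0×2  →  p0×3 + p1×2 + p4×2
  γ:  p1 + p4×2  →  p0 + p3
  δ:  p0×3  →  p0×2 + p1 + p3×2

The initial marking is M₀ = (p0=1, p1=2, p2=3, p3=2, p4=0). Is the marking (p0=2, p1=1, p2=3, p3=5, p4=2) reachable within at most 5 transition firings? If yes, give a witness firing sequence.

YES — reachable via ⟨α, α, γ⟩ (3 firings)

step 1: fire α:  (p0=1, p1=2, p2=3, p3=2, p4=0) → (p0=1, p1=2, p2=3, p3=3, p4=2)
step 2: fire α:  (p0=1, p1=2, p2=3, p3=3, p4=2) → (p0=1, p1=2, p2=3, p3=4, p4=4)
step 3: fire γ:  (p0=1, p1=2, p2=3, p3=4, p4=4) → (p0=2, p1=1, p2=3, p3=5, p4=2)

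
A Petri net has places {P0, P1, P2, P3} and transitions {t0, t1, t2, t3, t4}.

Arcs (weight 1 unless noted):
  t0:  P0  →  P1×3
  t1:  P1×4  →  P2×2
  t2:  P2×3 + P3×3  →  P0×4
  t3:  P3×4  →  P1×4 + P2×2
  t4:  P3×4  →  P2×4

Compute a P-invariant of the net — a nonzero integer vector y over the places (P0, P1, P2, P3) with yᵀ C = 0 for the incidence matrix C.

Incidence matrix C (rows=places, cols=transitions):
       t0   t1   t2   t3   t4
   P0  -1    0    4    0    0
   P1   3   -4    0    4    0
   P2   0    2   -3    2    4
   P3   0    0   -3   -4   -4

Candidate y = [3, 1, 2, 2]; check y·C column-wise:
  col t0: 3·-1 + 1·3 + 2·0 + 2·0 = 0
  col t1: 3·0 + 1·-4 + 2·2 + 2·0 = 0
  col t2: 3·4 + 1·0 + 2·-3 + 2·-3 = 0
  col t3: 3·0 + 1·4 + 2·2 + 2·-4 = 0
  col t4: 3·0 + 1·0 + 2·4 + 2·-4 = 0

y = (P0:3, P1:1, P2:2, P3:2)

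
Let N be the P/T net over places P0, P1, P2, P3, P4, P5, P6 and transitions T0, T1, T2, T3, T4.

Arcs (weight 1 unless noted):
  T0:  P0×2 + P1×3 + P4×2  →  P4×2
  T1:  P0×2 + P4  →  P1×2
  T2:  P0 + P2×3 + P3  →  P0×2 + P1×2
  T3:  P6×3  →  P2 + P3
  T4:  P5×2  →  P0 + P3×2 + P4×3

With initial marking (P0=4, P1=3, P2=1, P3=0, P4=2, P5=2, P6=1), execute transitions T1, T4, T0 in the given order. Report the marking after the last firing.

(P0=1, P1=2, P2=1, P3=2, P4=4, P5=0, P6=1)

step 1: fire T1:  (P0=4, P1=3, P2=1, P3=0, P4=2, P5=2, P6=1) → (P0=2, P1=5, P2=1, P3=0, P4=1, P5=2, P6=1)
step 2: fire T4:  (P0=2, P1=5, P2=1, P3=0, P4=1, P5=2, P6=1) → (P0=3, P1=5, P2=1, P3=2, P4=4, P5=0, P6=1)
step 3: fire T0:  (P0=3, P1=5, P2=1, P3=2, P4=4, P5=0, P6=1) → (P0=1, P1=2, P2=1, P3=2, P4=4, P5=0, P6=1)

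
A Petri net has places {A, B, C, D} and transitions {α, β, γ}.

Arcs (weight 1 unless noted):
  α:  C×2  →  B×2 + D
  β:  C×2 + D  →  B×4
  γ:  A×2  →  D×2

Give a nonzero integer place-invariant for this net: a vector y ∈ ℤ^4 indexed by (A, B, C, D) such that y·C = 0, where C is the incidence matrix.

Incidence matrix C (rows=places, cols=transitions):
        α    β    γ
    A   0    0   -2
    B   2    4    0
    C  -2   -2    0
    D   1   -1    2

Candidate y = [2, 2, 3, 2]; check y·C column-wise:
  col α: 2·0 + 2·2 + 3·-2 + 2·1 = 0
  col β: 2·0 + 2·4 + 3·-2 + 2·-1 = 0
  col γ: 2·-2 + 2·0 + 3·0 + 2·2 = 0

y = (A:2, B:2, C:3, D:2)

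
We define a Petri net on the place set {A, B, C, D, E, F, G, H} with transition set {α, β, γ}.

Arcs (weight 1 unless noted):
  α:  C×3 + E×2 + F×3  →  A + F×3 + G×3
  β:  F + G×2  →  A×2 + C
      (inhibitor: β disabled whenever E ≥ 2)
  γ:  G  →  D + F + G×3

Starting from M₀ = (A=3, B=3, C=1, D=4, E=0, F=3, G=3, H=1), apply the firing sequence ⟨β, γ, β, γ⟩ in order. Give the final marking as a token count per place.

(A=7, B=3, C=3, D=6, E=0, F=3, G=3, H=1)

step 1: fire β:  (A=3, B=3, C=1, D=4, E=0, F=3, G=3, H=1) → (A=5, B=3, C=2, D=4, E=0, F=2, G=1, H=1)
step 2: fire γ:  (A=5, B=3, C=2, D=4, E=0, F=2, G=1, H=1) → (A=5, B=3, C=2, D=5, E=0, F=3, G=3, H=1)
step 3: fire β:  (A=5, B=3, C=2, D=5, E=0, F=3, G=3, H=1) → (A=7, B=3, C=3, D=5, E=0, F=2, G=1, H=1)
step 4: fire γ:  (A=7, B=3, C=3, D=5, E=0, F=2, G=1, H=1) → (A=7, B=3, C=3, D=6, E=0, F=3, G=3, H=1)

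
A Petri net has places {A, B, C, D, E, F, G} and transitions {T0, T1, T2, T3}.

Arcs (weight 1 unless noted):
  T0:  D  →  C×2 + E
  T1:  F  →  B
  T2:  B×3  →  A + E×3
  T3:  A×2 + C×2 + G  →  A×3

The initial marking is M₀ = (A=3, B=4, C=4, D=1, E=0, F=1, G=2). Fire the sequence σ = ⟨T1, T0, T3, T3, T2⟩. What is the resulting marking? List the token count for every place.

step 1: fire T1:  (A=3, B=4, C=4, D=1, E=0, F=1, G=2) → (A=3, B=5, C=4, D=1, E=0, F=0, G=2)
step 2: fire T0:  (A=3, B=5, C=4, D=1, E=0, F=0, G=2) → (A=3, B=5, C=6, D=0, E=1, F=0, G=2)
step 3: fire T3:  (A=3, B=5, C=6, D=0, E=1, F=0, G=2) → (A=4, B=5, C=4, D=0, E=1, F=0, G=1)
step 4: fire T3:  (A=4, B=5, C=4, D=0, E=1, F=0, G=1) → (A=5, B=5, C=2, D=0, E=1, F=0, G=0)
step 5: fire T2:  (A=5, B=5, C=2, D=0, E=1, F=0, G=0) → (A=6, B=2, C=2, D=0, E=4, F=0, G=0)

(A=6, B=2, C=2, D=0, E=4, F=0, G=0)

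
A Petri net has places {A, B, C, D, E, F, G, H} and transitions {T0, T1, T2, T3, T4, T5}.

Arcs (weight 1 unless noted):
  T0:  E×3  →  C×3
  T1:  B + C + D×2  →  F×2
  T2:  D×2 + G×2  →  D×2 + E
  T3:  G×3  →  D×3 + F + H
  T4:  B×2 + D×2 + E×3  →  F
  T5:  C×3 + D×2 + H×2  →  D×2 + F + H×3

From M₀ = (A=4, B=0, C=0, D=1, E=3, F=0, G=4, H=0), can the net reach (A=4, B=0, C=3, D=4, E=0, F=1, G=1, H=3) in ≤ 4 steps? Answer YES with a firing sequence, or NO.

depth 0: 1 marking
depth 1: 3 markings reached so far
depth 2: 4 markings reached so far
depth 3: 4 markings reached so far
(frontier empty at depth 3; search complete)
target is not among the 4 markings reachable within 4 steps

NO — not reachable within 4 firings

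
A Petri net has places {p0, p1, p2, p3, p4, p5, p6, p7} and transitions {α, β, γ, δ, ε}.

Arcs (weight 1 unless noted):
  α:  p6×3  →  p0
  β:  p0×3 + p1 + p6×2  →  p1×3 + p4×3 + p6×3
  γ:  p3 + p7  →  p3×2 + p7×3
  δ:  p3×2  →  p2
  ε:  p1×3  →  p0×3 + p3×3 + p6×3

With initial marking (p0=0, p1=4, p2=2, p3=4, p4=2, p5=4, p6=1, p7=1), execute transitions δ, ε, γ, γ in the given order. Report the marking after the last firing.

(p0=3, p1=1, p2=3, p3=7, p4=2, p5=4, p6=4, p7=5)

step 1: fire δ:  (p0=0, p1=4, p2=2, p3=4, p4=2, p5=4, p6=1, p7=1) → (p0=0, p1=4, p2=3, p3=2, p4=2, p5=4, p6=1, p7=1)
step 2: fire ε:  (p0=0, p1=4, p2=3, p3=2, p4=2, p5=4, p6=1, p7=1) → (p0=3, p1=1, p2=3, p3=5, p4=2, p5=4, p6=4, p7=1)
step 3: fire γ:  (p0=3, p1=1, p2=3, p3=5, p4=2, p5=4, p6=4, p7=1) → (p0=3, p1=1, p2=3, p3=6, p4=2, p5=4, p6=4, p7=3)
step 4: fire γ:  (p0=3, p1=1, p2=3, p3=6, p4=2, p5=4, p6=4, p7=3) → (p0=3, p1=1, p2=3, p3=7, p4=2, p5=4, p6=4, p7=5)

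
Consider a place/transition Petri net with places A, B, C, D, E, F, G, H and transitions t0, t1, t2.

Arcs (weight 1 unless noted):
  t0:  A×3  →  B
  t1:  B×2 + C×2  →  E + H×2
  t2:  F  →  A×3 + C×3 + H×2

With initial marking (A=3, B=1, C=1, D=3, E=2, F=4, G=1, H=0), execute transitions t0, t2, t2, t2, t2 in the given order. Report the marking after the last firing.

step 1: fire t0:  (A=3, B=1, C=1, D=3, E=2, F=4, G=1, H=0) → (A=0, B=2, C=1, D=3, E=2, F=4, G=1, H=0)
step 2: fire t2:  (A=0, B=2, C=1, D=3, E=2, F=4, G=1, H=0) → (A=3, B=2, C=4, D=3, E=2, F=3, G=1, H=2)
step 3: fire t2:  (A=3, B=2, C=4, D=3, E=2, F=3, G=1, H=2) → (A=6, B=2, C=7, D=3, E=2, F=2, G=1, H=4)
step 4: fire t2:  (A=6, B=2, C=7, D=3, E=2, F=2, G=1, H=4) → (A=9, B=2, C=10, D=3, E=2, F=1, G=1, H=6)
step 5: fire t2:  (A=9, B=2, C=10, D=3, E=2, F=1, G=1, H=6) → (A=12, B=2, C=13, D=3, E=2, F=0, G=1, H=8)

(A=12, B=2, C=13, D=3, E=2, F=0, G=1, H=8)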